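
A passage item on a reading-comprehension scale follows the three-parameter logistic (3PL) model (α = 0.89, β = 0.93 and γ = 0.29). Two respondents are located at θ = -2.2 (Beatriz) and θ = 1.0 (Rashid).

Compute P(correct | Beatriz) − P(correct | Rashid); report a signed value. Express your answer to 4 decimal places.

-0.3248

P(θ) = γ + (1 − γ) · 1 / (1 + exp(−α(θ − β)))
P(Beatriz) = 0.3313  [exponent -2.7857]
P(Rashid) = 0.6561  [exponent 0.0623]
Difference = 0.3313 − 0.6561 = -0.3248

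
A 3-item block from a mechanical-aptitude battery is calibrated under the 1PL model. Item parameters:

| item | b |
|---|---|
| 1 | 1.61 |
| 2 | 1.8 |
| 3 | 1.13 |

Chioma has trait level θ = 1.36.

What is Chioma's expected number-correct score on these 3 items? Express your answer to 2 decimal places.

1.39

P(θ) = 1 / (1 + exp(−(θ − b)))
P_1 = 1/(1+e^{0.2500}) = 0.4378
P_2 = 1/(1+e^{0.4400}) = 0.3917
P_3 = 1/(1+e^{-0.2300}) = 0.5572
E[score] = 0.4378 + 0.3917 + 0.5572 = 1.3868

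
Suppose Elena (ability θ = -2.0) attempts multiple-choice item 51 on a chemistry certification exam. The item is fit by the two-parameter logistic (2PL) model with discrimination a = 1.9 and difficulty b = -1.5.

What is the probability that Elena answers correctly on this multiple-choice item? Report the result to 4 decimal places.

0.2789

P(θ) = 1 / (1 + exp(−a(θ − b)))
Exponent: 1.9 × (-2.0 − (-1.5)) = -0.9500
1/(1 + e^{0.9500}) = 0.2789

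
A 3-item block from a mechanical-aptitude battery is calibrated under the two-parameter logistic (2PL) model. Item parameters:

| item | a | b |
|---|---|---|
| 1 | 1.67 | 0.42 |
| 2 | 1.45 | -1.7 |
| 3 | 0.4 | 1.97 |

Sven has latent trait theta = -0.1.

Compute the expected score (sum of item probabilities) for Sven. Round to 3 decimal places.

P(theta) = 1 / (1 + exp(−a(theta − b)))
P_1 = 1/(1+e^{0.8684}) = 0.2956
P_2 = 1/(1+e^{-2.3200}) = 0.9105
P_3 = 1/(1+e^{0.8280}) = 0.3041
E[score] = 0.2956 + 0.9105 + 0.3041 = 1.5102

1.510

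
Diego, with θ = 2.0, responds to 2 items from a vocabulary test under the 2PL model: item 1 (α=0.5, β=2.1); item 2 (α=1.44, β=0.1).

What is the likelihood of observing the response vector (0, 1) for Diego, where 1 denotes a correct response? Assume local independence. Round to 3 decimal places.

0.481

P(θ) = 1 / (1 + exp(−α(θ − β)))
P_1 = 1/(1+e^{0.0500}) = 0.4875
P_2 = 1/(1+e^{-2.7360}) = 0.9391
L = (1−P_1) × P_2 = 0.5125 × 0.9391 = 0.48130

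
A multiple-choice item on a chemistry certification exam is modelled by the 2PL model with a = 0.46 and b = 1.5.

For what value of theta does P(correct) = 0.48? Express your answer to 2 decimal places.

P(theta) = 1 / (1 + exp(−a(theta − b)))
logit = ln(0.4800/0.5200) = -0.0800
theta = b + logit/(a) = 1.5 + (-0.0800)/0.4600 = 1.3260

1.33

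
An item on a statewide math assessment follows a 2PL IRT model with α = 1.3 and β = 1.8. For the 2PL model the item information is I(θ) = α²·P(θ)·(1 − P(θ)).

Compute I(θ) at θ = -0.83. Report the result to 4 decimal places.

P = 1/(1+e^{3.4190}) = 0.0317
P(1−P) = 0.0317 × 0.9683 = 0.0307
I = α² × P(1−P) = 1.3² × 0.0307 = 0.05189

0.0519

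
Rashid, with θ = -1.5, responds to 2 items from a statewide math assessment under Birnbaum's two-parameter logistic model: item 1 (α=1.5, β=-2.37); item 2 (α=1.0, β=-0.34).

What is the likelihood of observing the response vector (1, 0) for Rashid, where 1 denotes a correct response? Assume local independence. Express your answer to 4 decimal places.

P(θ) = 1 / (1 + exp(−α(θ − β)))
P_1 = 1/(1+e^{-1.3050}) = 0.7867
P_2 = 1/(1+e^{1.1600}) = 0.2387
L = P_1 × (1−P_2) = 0.7867 × 0.7613 = 0.59892

0.5989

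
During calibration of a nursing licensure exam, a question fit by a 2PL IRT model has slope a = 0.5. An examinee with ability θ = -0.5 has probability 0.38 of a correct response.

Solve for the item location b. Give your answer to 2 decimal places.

0.48

P(θ) = 1 / (1 + exp(−a(θ − b)))
logit(0.38) = ln(0.38/0.62) = -0.4895
b = θ − logit/(a) = -0.5 − (-0.4895)/0.5000 = 0.4791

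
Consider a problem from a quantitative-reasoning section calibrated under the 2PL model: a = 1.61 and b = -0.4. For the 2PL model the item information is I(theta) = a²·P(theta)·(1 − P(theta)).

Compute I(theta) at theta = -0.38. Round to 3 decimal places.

0.648

P = 1/(1+e^{-0.0322}) = 0.5080
P(1−P) = 0.5080 × 0.4920 = 0.2499
I = a² × P(1−P) = 1.61² × 0.2499 = 0.64786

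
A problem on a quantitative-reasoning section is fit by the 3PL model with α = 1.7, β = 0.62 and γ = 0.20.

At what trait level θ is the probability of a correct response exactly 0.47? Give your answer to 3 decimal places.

P(θ) = γ + (1 − γ) · 1 / (1 + exp(−α(θ − β)))
Remove guessing floor: (0.47 − 0.20)/(1 − 0.20) = 0.3375
logit = ln(0.3375/0.6625) = -0.6745
θ = β + logit/(α) = 0.62 + (-0.6745)/1.7000 = 0.2233

0.223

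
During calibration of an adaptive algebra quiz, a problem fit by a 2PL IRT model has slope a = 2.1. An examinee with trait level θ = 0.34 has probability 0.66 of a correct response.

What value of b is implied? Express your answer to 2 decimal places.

0.02

P(θ) = 1 / (1 + exp(−a(θ − b)))
logit(0.66) = ln(0.66/0.34) = 0.6633
b = θ − logit/(a) = 0.34 − 0.6633/2.1000 = 0.0241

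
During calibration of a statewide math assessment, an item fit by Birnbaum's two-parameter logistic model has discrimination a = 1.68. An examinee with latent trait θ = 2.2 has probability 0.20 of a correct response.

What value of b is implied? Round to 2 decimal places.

P(θ) = 1 / (1 + exp(−a(θ − b)))
logit(0.20) = ln(0.20/0.80) = -1.3863
b = θ − logit/(a) = 2.2 − (-1.3863)/1.6800 = 3.0252

3.03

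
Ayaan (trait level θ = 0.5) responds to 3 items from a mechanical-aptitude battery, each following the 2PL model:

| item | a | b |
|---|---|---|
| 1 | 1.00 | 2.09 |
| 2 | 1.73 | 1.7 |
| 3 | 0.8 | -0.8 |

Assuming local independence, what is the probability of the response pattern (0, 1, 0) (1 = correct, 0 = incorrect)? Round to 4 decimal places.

0.0242

P(θ) = 1 / (1 + exp(−a(θ − b)))
P_1 = 1/(1+e^{1.5900}) = 0.1694
P_2 = 1/(1+e^{2.0760}) = 0.1115
P_3 = 1/(1+e^{-1.0400}) = 0.7389
L = (1−P_1) × P_2 × (1−P_3) = 0.8306 × 0.1115 × 0.2611 = 0.02418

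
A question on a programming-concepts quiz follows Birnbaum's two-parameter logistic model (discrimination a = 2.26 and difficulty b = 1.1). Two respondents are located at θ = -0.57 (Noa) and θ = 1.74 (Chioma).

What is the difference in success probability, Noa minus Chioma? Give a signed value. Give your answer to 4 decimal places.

-0.7870

P(θ) = 1 / (1 + exp(−a(θ − b)))
P(Noa) = 0.0224  [exponent -3.7742]
P(Chioma) = 0.8094  [exponent 1.4464]
Difference = 0.0224 − 0.8094 = -0.7870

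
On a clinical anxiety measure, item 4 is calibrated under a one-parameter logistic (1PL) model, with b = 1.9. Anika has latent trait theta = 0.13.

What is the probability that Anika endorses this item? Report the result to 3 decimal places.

0.146

P(theta) = 1 / (1 + exp(−(theta − b)))
Exponent: (0.13 − 1.9) = -1.7700
1/(1 + e^{1.7700}) = 0.1455
P = 0.1455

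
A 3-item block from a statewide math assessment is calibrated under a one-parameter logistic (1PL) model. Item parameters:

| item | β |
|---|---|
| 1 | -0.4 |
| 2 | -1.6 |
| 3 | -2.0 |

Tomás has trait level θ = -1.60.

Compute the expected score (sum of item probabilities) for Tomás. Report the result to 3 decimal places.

P(θ) = 1 / (1 + exp(−(θ − β)))
P_1 = 1/(1+e^{1.2000}) = 0.2315
P_2 = 1/(1+e^{0.0000}) = 0.5000
P_3 = 1/(1+e^{-0.4000}) = 0.5987
E[score] = 0.2315 + 0.5000 + 0.5987 = 1.3302

1.330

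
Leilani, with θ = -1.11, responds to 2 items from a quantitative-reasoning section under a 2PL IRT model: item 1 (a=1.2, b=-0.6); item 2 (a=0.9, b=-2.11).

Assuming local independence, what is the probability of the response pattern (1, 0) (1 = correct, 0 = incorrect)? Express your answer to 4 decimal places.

0.1016

P(θ) = 1 / (1 + exp(−a(θ − b)))
P_1 = 1/(1+e^{0.6120}) = 0.3516
P_2 = 1/(1+e^{-0.9000}) = 0.7109
L = P_1 × (1−P_2) = 0.3516 × 0.2891 = 0.10163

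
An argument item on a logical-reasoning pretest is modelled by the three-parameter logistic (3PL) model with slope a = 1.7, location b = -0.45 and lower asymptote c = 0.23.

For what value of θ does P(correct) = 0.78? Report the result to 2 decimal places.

0.09

P(θ) = c + (1 − c) · 1 / (1 + exp(−a(θ − b)))
Remove guessing floor: (0.78 − 0.23)/(1 − 0.23) = 0.7143
logit = ln(0.7143/0.2857) = 0.9163
θ = b + logit/(a) = -0.45 + 0.9163/1.7000 = 0.0890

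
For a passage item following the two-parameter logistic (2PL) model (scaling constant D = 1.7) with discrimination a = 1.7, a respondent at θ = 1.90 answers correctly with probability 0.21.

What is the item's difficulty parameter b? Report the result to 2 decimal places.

P(θ) = 1 / (1 + exp(−D·a(θ − b)))
logit(0.21) = ln(0.21/0.79) = -1.3249
b = θ − logit/(1.7·a) = 1.90 − (-1.3249)/2.8900 = 2.3585

2.36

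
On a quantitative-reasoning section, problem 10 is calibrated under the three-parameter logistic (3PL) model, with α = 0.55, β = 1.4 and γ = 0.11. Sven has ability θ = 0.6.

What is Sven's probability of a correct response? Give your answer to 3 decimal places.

P(θ) = γ + (1 − γ) · 1 / (1 + exp(−α(θ − β)))
Exponent: 0.55 × (0.6 − 1.4) = -0.4400
1/(1 + e^{0.4400}) = 0.3917
P = 0.11 + 0.89 × 0.3917 = 0.4586

0.459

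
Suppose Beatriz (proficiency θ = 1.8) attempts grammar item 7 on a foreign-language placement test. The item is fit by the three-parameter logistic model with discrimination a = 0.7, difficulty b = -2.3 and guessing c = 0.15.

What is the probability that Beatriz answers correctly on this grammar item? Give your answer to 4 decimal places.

P(θ) = c + (1 − c) · 1 / (1 + exp(−a(θ − b)))
Exponent: 0.7 × (1.8 − (-2.3)) = 2.8700
1/(1 + e^{-2.8700}) = 0.9463
P = 0.15 + 0.85 × 0.9463 = 0.9544

0.9544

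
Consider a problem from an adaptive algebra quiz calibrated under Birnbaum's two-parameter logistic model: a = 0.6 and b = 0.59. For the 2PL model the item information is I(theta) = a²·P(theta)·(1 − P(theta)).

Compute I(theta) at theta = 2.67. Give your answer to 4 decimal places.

0.0624

P = 1/(1+e^{-1.2480}) = 0.7770
P(1−P) = 0.7770 × 0.2230 = 0.1733
I = a² × P(1−P) = 0.6² × 0.1733 = 0.06239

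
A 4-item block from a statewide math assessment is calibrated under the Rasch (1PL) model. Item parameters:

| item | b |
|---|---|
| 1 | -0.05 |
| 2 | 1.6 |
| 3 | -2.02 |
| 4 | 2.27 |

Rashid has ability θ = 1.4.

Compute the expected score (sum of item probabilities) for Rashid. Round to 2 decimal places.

P(θ) = 1 / (1 + exp(−(θ − b)))
P_1 = 1/(1+e^{-1.4500}) = 0.8100
P_2 = 1/(1+e^{0.2000}) = 0.4502
P_3 = 1/(1+e^{-3.4200}) = 0.9683
P_4 = 1/(1+e^{0.8700}) = 0.2953
E[score] = 0.8100 + 0.4502 + 0.9683 + 0.2953 = 2.5237

2.52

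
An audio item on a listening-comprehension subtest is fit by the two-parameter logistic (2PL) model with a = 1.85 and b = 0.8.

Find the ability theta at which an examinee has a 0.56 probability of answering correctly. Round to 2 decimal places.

0.93

P(theta) = 1 / (1 + exp(−a(theta − b)))
logit = ln(0.5600/0.4400) = 0.2412
theta = b + logit/(a) = 0.8 + 0.2412/1.8500 = 0.9304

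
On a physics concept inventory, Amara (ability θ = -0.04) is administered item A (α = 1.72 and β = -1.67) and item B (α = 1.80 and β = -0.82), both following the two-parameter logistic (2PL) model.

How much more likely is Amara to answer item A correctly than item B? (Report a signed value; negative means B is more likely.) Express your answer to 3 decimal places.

0.140

P(θ) = 1 / (1 + exp(−α(θ − β)))
P_A = 0.9429
P_B = 0.8028
P_A − P_B = 0.1401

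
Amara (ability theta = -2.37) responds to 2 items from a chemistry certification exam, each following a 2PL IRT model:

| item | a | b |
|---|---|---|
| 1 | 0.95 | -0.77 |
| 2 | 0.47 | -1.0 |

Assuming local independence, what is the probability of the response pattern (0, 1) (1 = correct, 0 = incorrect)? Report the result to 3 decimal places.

0.283

P(theta) = 1 / (1 + exp(−a(theta − b)))
P_1 = 1/(1+e^{1.5200}) = 0.1795
P_2 = 1/(1+e^{0.6439}) = 0.3444
L = (1−P_1) × P_2 = 0.8205 × 0.3444 = 0.28257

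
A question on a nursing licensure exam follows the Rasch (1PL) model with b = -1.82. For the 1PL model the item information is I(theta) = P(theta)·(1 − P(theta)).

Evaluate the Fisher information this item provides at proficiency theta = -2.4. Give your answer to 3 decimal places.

0.230

P = 1/(1+e^{0.5800}) = 0.3589
P(1−P) = 0.3589 × 0.6411 = 0.2301
I = P(1−P) = 0.23010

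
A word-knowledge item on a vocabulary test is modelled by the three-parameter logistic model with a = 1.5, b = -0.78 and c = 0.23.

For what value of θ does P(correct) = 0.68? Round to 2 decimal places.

-0.55

P(θ) = c + (1 − c) · 1 / (1 + exp(−a(θ − b)))
Remove guessing floor: (0.68 − 0.23)/(1 − 0.23) = 0.5844
logit = ln(0.5844/0.4156) = 0.3409
θ = b + logit/(a) = -0.78 + 0.3409/1.5000 = -0.5527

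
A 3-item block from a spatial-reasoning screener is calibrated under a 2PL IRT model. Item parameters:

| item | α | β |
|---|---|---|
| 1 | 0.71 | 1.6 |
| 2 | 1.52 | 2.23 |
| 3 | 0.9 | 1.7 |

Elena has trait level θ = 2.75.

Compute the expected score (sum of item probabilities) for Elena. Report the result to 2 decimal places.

P(θ) = 1 / (1 + exp(−α(θ − β)))
P_1 = 1/(1+e^{-0.8165}) = 0.6935
P_2 = 1/(1+e^{-0.7904}) = 0.6879
P_3 = 1/(1+e^{-0.9450}) = 0.7201
E[score] = 0.6935 + 0.6879 + 0.7201 = 2.1015

2.10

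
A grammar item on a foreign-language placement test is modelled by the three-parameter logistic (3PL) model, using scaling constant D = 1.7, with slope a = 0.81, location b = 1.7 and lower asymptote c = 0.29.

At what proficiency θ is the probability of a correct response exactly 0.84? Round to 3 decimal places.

P(θ) = c + (1 − c) · 1 / (1 + exp(−D·a(θ − b)))
Remove guessing floor: (0.84 − 0.29)/(1 − 0.29) = 0.7746
logit = ln(0.7746/0.2254) = 1.2347
θ = b + logit/(1.7·a) = 1.7 + 1.2347/1.3770 = 2.5967

2.597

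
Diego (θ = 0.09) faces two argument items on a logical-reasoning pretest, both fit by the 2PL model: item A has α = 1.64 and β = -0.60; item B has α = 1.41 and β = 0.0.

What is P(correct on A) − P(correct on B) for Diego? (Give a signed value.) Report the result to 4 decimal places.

P(θ) = 1 / (1 + exp(−α(θ − β)))
P_A = 0.7561
P_B = 0.5317
P_A − P_B = 0.2245

0.2245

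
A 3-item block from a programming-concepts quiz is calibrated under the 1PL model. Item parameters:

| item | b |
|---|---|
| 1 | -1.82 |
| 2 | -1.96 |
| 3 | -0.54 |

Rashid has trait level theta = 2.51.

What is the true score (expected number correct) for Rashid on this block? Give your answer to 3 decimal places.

P(theta) = 1 / (1 + exp(−(theta − b)))
P_1 = 1/(1+e^{-4.3300}) = 0.9870
P_2 = 1/(1+e^{-4.4700}) = 0.9887
P_3 = 1/(1+e^{-3.0500}) = 0.9548
E[score] = 0.9870 + 0.9887 + 0.9548 = 2.9305

2.930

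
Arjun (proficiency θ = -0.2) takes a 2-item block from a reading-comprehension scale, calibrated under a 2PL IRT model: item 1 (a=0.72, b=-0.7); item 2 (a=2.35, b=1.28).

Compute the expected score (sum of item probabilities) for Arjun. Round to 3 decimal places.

P(θ) = 1 / (1 + exp(−a(θ − b)))
P_1 = 1/(1+e^{-0.3600}) = 0.5890
P_2 = 1/(1+e^{3.4780}) = 0.0299
E[score] = 0.5890 + 0.0299 = 0.6190

0.619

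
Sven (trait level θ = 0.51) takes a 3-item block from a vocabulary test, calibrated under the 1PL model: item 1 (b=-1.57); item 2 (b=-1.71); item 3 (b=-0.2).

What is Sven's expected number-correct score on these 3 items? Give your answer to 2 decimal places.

2.46

P(θ) = 1 / (1 + exp(−(θ − b)))
P_1 = 1/(1+e^{-2.0800}) = 0.8889
P_2 = 1/(1+e^{-2.2200}) = 0.9020
P_3 = 1/(1+e^{-0.7100}) = 0.6704
E[score] = 0.8889 + 0.9020 + 0.6704 = 2.4614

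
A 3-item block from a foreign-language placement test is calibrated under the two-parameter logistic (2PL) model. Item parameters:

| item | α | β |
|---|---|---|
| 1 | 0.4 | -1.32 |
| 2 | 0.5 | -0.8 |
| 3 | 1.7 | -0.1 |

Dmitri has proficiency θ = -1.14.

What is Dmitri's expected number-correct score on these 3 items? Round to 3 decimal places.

1.121

P(θ) = 1 / (1 + exp(−α(θ − β)))
P_1 = 1/(1+e^{-0.0720}) = 0.5180
P_2 = 1/(1+e^{0.1700}) = 0.4576
P_3 = 1/(1+e^{1.7680}) = 0.1458
E[score] = 0.5180 + 0.4576 + 0.1458 = 1.1214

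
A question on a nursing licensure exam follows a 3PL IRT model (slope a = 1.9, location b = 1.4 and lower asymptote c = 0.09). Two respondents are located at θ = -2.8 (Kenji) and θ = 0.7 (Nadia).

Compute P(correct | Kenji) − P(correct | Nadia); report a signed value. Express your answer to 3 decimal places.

P(θ) = c + (1 − c) · 1 / (1 + exp(−a(θ − b)))
P(Kenji) = 0.0903  [exponent -7.9800]
P(Nadia) = 0.2803  [exponent -1.3300]
Difference = 0.0903 − 0.2803 = -0.1900

-0.190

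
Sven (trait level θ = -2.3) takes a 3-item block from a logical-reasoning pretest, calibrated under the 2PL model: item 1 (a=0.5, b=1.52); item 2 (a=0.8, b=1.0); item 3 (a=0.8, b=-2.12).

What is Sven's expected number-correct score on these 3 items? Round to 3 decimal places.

P(θ) = 1 / (1 + exp(−a(θ − b)))
P_1 = 1/(1+e^{1.9100}) = 0.1290
P_2 = 1/(1+e^{2.6400}) = 0.0666
P_3 = 1/(1+e^{0.1440}) = 0.4641
E[score] = 0.1290 + 0.0666 + 0.4641 = 0.6597

0.660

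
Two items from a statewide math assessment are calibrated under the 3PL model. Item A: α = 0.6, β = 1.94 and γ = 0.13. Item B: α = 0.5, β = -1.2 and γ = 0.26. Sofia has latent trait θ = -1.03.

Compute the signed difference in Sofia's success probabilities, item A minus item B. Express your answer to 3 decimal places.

-0.390

P(θ) = γ + (1 − γ) · 1 / (1 + exp(−α(θ − β)))
P_A = 0.2553
P_B = 0.6457
P_A − P_B = -0.3904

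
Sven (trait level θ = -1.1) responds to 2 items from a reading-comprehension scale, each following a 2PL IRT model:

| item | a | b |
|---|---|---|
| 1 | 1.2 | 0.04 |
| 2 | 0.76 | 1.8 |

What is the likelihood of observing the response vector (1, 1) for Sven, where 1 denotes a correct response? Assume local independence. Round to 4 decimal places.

0.0202

P(θ) = 1 / (1 + exp(−a(θ − b)))
P_1 = 1/(1+e^{1.3680}) = 0.2029
P_2 = 1/(1+e^{2.2040}) = 0.0994
L = P_1 × P_2 = 0.2029 × 0.0994 = 0.02017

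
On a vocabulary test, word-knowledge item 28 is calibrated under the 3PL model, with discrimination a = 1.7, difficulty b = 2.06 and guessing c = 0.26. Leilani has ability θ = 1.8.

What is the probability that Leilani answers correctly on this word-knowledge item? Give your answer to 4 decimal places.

P(θ) = c + (1 − c) · 1 / (1 + exp(−a(θ − b)))
Exponent: 1.7 × (1.8 − 2.06) = -0.4420
1/(1 + e^{0.4420}) = 0.3913
P = 0.26 + 0.74 × 0.3913 = 0.5495

0.5495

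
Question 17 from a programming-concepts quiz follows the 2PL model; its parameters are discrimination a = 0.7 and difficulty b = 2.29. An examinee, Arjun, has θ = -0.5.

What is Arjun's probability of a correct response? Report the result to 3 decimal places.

0.124

P(θ) = 1 / (1 + exp(−a(θ − b)))
Exponent: 0.7 × (-0.5 − 2.29) = -1.9530
1/(1 + e^{1.9530}) = 0.1242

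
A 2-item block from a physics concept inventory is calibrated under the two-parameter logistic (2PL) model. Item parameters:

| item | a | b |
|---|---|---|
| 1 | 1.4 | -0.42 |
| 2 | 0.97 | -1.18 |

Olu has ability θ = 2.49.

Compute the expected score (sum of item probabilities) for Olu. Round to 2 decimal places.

P(θ) = 1 / (1 + exp(−a(θ − b)))
P_1 = 1/(1+e^{-4.0740}) = 0.9833
P_2 = 1/(1+e^{-3.5599}) = 0.9723
E[score] = 0.9833 + 0.9723 = 1.9556

1.96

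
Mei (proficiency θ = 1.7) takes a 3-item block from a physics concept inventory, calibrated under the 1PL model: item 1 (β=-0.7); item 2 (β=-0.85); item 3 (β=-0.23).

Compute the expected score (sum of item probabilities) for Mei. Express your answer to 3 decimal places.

P(θ) = 1 / (1 + exp(−(θ − β)))
P_1 = 1/(1+e^{-2.4000}) = 0.9168
P_2 = 1/(1+e^{-2.5500}) = 0.9276
P_3 = 1/(1+e^{-1.9300}) = 0.8732
E[score] = 0.9168 + 0.9276 + 0.8732 = 2.7177

2.718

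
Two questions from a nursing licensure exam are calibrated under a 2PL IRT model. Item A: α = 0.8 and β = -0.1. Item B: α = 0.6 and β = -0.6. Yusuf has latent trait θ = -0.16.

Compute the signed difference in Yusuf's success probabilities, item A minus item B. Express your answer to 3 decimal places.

-0.078

P(θ) = 1 / (1 + exp(−α(θ − β)))
P_A = 0.4880
P_B = 0.5656
P_A − P_B = -0.0776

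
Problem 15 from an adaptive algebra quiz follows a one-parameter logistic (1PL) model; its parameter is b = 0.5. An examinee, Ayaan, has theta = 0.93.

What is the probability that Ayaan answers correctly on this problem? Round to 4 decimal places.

P(theta) = 1 / (1 + exp(−(theta − b)))
Exponent: (0.93 − 0.5) = 0.4300
1/(1 + e^{-0.4300}) = 0.6059
P = 0.6059

0.6059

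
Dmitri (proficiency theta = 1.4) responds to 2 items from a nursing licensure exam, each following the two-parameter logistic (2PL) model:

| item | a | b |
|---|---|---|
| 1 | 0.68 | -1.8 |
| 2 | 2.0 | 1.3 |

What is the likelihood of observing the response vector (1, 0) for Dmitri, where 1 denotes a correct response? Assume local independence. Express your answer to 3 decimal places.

P(theta) = 1 / (1 + exp(−a(theta − b)))
P_1 = 1/(1+e^{-2.1760}) = 0.8981
P_2 = 1/(1+e^{-0.2000}) = 0.5498
L = P_1 × (1−P_2) = 0.8981 × 0.4502 = 0.40428

0.404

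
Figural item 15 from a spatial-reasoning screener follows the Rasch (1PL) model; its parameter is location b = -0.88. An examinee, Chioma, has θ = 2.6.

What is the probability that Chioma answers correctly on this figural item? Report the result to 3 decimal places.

P(θ) = 1 / (1 + exp(−(θ − b)))
Exponent: (2.6 − (-0.88)) = 3.4800
1/(1 + e^{-3.4800}) = 0.9701
P = 0.9701

0.970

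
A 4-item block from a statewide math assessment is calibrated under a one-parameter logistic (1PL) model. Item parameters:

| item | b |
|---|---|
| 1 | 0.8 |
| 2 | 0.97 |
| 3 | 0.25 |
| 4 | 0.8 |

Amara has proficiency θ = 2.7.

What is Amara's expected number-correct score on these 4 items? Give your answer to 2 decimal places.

3.51

P(θ) = 1 / (1 + exp(−(θ − b)))
P_1 = 1/(1+e^{-1.9000}) = 0.8699
P_2 = 1/(1+e^{-1.7300}) = 0.8494
P_3 = 1/(1+e^{-2.4500}) = 0.9206
P_4 = 1/(1+e^{-1.9000}) = 0.8699
E[score] = 0.8699 + 0.8494 + 0.9206 + 0.8699 = 3.5098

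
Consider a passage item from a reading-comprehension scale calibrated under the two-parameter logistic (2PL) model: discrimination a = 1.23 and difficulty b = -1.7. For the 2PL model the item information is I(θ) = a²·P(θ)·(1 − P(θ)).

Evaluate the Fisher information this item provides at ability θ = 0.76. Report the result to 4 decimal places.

0.0668

P = 1/(1+e^{-3.0258}) = 0.9537
P(1−P) = 0.9537 × 0.0463 = 0.0441
I = a² × P(1−P) = 1.23² × 0.0441 = 0.06677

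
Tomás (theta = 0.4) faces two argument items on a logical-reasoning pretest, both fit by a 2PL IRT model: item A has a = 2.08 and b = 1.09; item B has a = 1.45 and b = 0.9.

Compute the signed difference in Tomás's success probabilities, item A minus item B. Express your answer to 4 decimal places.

P(theta) = 1 / (1 + exp(−a(theta − b)))
P_A = 0.1923
P_B = 0.3263
P_A − P_B = -0.1340

-0.1340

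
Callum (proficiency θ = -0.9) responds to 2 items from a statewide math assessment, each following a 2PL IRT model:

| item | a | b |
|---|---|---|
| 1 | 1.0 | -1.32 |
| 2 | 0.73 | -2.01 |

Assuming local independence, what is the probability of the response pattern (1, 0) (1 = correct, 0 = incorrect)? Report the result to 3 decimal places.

0.186

P(θ) = 1 / (1 + exp(−a(θ − b)))
P_1 = 1/(1+e^{-0.4200}) = 0.6035
P_2 = 1/(1+e^{-0.8103}) = 0.6922
L = P_1 × (1−P_2) = 0.6035 × 0.3078 = 0.18577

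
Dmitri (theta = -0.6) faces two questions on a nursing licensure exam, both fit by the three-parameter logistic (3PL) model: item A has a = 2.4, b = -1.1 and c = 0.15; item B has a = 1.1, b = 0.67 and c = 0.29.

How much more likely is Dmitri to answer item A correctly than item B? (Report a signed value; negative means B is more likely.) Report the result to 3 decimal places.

P(theta) = c + (1 − c) · 1 / (1 + exp(−a(theta − b)))
P_A = 0.8032
P_B = 0.4308
P_A − P_B = 0.3725

0.372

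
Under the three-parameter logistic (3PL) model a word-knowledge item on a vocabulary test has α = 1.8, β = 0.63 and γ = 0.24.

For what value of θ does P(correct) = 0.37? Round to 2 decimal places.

-0.25

P(θ) = γ + (1 − γ) · 1 / (1 + exp(−α(θ − β)))
Remove guessing floor: (0.37 − 0.24)/(1 − 0.24) = 0.1711
logit = ln(0.1711/0.8289) = -1.5782
θ = β + logit/(α) = 0.63 + (-1.5782)/1.8000 = -0.2468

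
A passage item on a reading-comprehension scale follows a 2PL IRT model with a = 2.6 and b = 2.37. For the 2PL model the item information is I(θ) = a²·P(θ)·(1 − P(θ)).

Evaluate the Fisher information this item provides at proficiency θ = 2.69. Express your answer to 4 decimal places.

1.4282

P = 1/(1+e^{-0.8320}) = 0.6968
P(1−P) = 0.6968 × 0.3032 = 0.2113
I = a² × P(1−P) = 2.6² × 0.2113 = 1.42824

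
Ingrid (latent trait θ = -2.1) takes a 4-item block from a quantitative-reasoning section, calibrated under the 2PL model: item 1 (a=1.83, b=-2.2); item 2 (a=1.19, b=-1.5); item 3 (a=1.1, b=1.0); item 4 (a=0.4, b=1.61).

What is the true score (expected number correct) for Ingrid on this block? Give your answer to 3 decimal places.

P(θ) = 1 / (1 + exp(−a(θ − b)))
P_1 = 1/(1+e^{-0.1830}) = 0.5456
P_2 = 1/(1+e^{0.7140}) = 0.3287
P_3 = 1/(1+e^{3.4100}) = 0.0320
P_4 = 1/(1+e^{1.4840}) = 0.1848
E[score] = 0.5456 + 0.3287 + 0.0320 + 0.1848 = 1.0911

1.091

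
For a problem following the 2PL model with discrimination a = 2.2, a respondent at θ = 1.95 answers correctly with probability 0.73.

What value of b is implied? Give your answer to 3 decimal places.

1.498

P(θ) = 1 / (1 + exp(−a(θ − b)))
logit(0.73) = ln(0.73/0.27) = 0.9946
b = θ − logit/(a) = 1.95 − 0.9946/2.2000 = 1.4979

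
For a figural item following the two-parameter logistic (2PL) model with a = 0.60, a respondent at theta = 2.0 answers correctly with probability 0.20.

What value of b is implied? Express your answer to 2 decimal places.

4.31

P(theta) = 1 / (1 + exp(−a(theta − b)))
logit(0.20) = ln(0.20/0.80) = -1.3863
b = theta − logit/(a) = 2.0 − (-1.3863)/0.6000 = 4.3105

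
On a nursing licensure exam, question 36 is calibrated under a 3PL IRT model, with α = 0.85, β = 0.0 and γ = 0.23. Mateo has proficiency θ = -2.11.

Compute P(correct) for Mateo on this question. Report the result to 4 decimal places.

0.3398

P(θ) = γ + (1 − γ) · 1 / (1 + exp(−α(θ − β)))
Exponent: 0.85 × (-2.11 − 0.0) = -1.7935
1/(1 + e^{1.7935}) = 0.1426
P = 0.23 + 0.77 × 0.1426 = 0.3398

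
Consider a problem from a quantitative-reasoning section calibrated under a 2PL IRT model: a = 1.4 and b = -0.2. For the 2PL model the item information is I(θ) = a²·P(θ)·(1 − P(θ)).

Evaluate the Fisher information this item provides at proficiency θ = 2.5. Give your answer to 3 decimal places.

P = 1/(1+e^{-3.7800}) = 0.9777
P(1−P) = 0.9777 × 0.0223 = 0.0218
I = a² × P(1−P) = 1.4² × 0.0218 = 0.04276

0.043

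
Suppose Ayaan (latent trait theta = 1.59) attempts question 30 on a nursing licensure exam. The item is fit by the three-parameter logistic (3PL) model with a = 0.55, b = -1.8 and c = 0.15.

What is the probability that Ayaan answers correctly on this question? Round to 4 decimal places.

0.8859

P(theta) = c + (1 − c) · 1 / (1 + exp(−a(theta − b)))
Exponent: 0.55 × (1.59 − (-1.8)) = 1.8645
1/(1 + e^{-1.8645}) = 0.8658
P = 0.15 + 0.85 × 0.8658 = 0.8859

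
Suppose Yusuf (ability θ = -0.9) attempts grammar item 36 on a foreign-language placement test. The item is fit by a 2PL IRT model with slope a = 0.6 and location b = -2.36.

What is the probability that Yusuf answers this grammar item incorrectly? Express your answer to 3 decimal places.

0.294

P(θ) = 1 / (1 + exp(−a(θ − b)))
Exponent: 0.6 × (-0.9 − (-2.36)) = 0.8760
1/(1 + e^{-0.8760}) = 0.7060
P(incorrect) = 1 − 0.7060 = 0.2940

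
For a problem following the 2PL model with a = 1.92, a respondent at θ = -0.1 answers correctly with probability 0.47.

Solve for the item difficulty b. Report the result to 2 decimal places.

-0.04

P(θ) = 1 / (1 + exp(−a(θ − b)))
logit(0.47) = ln(0.47/0.53) = -0.1201
b = θ − logit/(a) = -0.1 − (-0.1201)/1.9200 = -0.0374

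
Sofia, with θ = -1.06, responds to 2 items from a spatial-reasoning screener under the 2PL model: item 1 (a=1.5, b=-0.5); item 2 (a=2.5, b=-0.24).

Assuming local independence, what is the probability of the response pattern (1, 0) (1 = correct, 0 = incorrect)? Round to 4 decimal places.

0.2671

P(θ) = 1 / (1 + exp(−a(θ − b)))
P_1 = 1/(1+e^{0.8400}) = 0.3015
P_2 = 1/(1+e^{2.0500}) = 0.1141
L = P_1 × (1−P_2) = 0.3015 × 0.8859 = 0.26714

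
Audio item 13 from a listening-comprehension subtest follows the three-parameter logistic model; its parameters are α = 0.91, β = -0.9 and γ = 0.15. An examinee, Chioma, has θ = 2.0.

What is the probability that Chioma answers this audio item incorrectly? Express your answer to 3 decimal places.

P(θ) = γ + (1 − γ) · 1 / (1 + exp(−α(θ − β)))
Exponent: 0.91 × (2.0 − (-0.9)) = 2.6390
1/(1 + e^{-2.6390}) = 0.9333
P = 0.15 + 0.85 × 0.9333 = 0.9433
P(incorrect) = 1 − 0.9433 = 0.0567

0.057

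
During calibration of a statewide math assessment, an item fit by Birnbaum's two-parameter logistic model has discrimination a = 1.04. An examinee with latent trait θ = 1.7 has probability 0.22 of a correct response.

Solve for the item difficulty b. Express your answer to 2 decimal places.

P(θ) = 1 / (1 + exp(−a(θ − b)))
logit(0.22) = ln(0.22/0.78) = -1.2657
b = θ − logit/(a) = 1.7 − (-1.2657)/1.0400 = 2.9170

2.92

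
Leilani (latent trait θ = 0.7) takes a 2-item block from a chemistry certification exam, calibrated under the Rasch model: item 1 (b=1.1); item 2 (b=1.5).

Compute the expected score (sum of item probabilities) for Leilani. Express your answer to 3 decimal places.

P(θ) = 1 / (1 + exp(−(θ − b)))
P_1 = 1/(1+e^{0.4000}) = 0.4013
P_2 = 1/(1+e^{0.8000}) = 0.3100
E[score] = 0.4013 + 0.3100 = 0.7113

0.711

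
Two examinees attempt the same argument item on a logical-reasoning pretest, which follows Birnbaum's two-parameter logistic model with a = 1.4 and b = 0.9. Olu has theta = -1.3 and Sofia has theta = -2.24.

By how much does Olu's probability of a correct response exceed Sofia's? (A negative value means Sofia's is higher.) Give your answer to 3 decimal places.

0.032

P(theta) = 1 / (1 + exp(−a(theta − b)))
P(Olu) = 0.0439  [exponent -3.0800]
P(Sofia) = 0.0122  [exponent -4.3960]
Difference = 0.0439 − 0.0122 = 0.0318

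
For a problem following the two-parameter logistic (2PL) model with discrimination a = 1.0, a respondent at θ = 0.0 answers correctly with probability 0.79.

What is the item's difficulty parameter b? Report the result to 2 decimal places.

-1.32

P(θ) = 1 / (1 + exp(−a(θ − b)))
logit(0.79) = ln(0.79/0.21) = 1.3249
b = θ − logit/(a) = 0.0 − 1.3249/1.0000 = -1.3249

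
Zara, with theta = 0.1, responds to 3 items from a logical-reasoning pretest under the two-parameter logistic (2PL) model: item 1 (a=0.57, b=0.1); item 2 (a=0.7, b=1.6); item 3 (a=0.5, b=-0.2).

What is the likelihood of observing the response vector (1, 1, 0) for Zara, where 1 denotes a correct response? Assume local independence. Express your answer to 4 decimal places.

P(theta) = 1 / (1 + exp(−a(theta − b)))
P_1 = 1/(1+e^{0.0000}) = 0.5000
P_2 = 1/(1+e^{1.0500}) = 0.2592
P_3 = 1/(1+e^{-0.1500}) = 0.5374
L = P_1 × P_2 × (1−P_3) = 0.5000 × 0.2592 × 0.4626 = 0.05995

0.0600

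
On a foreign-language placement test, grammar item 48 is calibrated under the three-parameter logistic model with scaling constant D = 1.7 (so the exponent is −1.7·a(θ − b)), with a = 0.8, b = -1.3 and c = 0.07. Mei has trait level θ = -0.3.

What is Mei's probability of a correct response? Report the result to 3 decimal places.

0.810

P(θ) = c + (1 − c) · 1 / (1 + exp(−D·a(θ − b)))
Exponent: 1.7 × 0.8 × (-0.3 − (-1.3)) = 1.3600
1/(1 + e^{-1.3600}) = 0.7958
P = 0.07 + 0.93 × 0.7958 = 0.8101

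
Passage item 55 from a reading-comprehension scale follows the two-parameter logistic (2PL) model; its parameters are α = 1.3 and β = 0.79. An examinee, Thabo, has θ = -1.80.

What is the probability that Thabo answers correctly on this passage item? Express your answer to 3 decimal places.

P(θ) = 1 / (1 + exp(−α(θ − β)))
Exponent: 1.3 × (-1.80 − 0.79) = -3.3670
1/(1 + e^{3.3670}) = 0.0333

0.033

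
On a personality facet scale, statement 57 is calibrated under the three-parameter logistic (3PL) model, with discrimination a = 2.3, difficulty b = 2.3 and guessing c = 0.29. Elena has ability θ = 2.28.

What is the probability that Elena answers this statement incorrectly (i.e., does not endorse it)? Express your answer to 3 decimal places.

P(θ) = c + (1 − c) · 1 / (1 + exp(−a(θ − b)))
Exponent: 2.3 × (2.28 − 2.3) = -0.0460
1/(1 + e^{0.0460}) = 0.4885
P = 0.29 + 0.71 × 0.4885 = 0.6368
P(incorrect) = 1 − 0.6368 = 0.3632

0.363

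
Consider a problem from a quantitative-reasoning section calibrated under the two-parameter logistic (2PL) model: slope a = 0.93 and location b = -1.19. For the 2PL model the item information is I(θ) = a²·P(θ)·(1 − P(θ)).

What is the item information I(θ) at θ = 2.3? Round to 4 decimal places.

0.0312

P = 1/(1+e^{-3.2457}) = 0.9625
P(1−P) = 0.9625 × 0.0375 = 0.0361
I = a² × P(1−P) = 0.93² × 0.0361 = 0.03120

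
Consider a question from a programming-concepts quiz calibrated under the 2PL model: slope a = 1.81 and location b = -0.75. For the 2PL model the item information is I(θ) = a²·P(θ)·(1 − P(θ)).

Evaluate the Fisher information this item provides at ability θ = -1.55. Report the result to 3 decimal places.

P = 1/(1+e^{1.4480}) = 0.1903
P(1−P) = 0.1903 × 0.8097 = 0.1541
I = a² × P(1−P) = 1.81² × 0.1541 = 0.50482

0.505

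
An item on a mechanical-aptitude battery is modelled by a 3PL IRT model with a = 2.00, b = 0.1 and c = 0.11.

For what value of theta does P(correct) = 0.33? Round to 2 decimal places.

P(theta) = c + (1 − c) · 1 / (1 + exp(−a(theta − b)))
Remove guessing floor: (0.33 − 0.11)/(1 − 0.11) = 0.2472
logit = ln(0.2472/0.7528) = -1.1137
theta = b + logit/(a) = 0.1 + (-1.1137)/2.0000 = -0.4568

-0.46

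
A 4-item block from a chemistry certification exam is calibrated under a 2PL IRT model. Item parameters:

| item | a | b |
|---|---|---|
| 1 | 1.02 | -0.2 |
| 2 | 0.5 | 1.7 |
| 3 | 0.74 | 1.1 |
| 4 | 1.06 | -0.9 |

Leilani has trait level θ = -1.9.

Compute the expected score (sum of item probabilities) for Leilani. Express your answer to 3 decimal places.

P(θ) = 1 / (1 + exp(−a(θ − b)))
P_1 = 1/(1+e^{1.7340}) = 0.1501
P_2 = 1/(1+e^{1.8000}) = 0.1419
P_3 = 1/(1+e^{2.2200}) = 0.0980
P_4 = 1/(1+e^{1.0600}) = 0.2573
E[score] = 0.1501 + 0.1419 + 0.0980 + 0.2573 = 0.6472

0.647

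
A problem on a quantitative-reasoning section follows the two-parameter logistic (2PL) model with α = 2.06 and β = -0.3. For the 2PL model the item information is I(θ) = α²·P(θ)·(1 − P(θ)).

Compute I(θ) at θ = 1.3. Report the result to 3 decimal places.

0.146

P = 1/(1+e^{-3.2960}) = 0.9643
P(1−P) = 0.9643 × 0.0357 = 0.0344
I = α² × P(1−P) = 2.06² × 0.0344 = 0.14612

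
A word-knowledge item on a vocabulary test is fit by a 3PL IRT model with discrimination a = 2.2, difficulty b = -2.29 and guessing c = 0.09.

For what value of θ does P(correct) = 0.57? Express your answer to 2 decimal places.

-2.24

P(θ) = c + (1 − c) · 1 / (1 + exp(−a(θ − b)))
Remove guessing floor: (0.57 − 0.09)/(1 − 0.09) = 0.5275
logit = ln(0.5275/0.4725) = 0.1100
θ = b + logit/(a) = -2.29 + 0.1100/2.2000 = -2.2400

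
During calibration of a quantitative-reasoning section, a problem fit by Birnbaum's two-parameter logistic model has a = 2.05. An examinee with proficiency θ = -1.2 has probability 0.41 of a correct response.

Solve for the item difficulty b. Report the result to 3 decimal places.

P(θ) = 1 / (1 + exp(−a(θ − b)))
logit(0.41) = ln(0.41/0.59) = -0.3640
b = θ − logit/(a) = -1.2 − (-0.3640)/2.0500 = -1.0225

-1.022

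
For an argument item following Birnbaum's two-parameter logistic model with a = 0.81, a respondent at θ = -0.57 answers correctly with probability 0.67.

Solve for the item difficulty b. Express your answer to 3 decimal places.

-1.444

P(θ) = 1 / (1 + exp(−a(θ − b)))
logit(0.67) = ln(0.67/0.33) = 0.7082
b = θ − logit/(a) = -0.57 − 0.7082/0.8100 = -1.4443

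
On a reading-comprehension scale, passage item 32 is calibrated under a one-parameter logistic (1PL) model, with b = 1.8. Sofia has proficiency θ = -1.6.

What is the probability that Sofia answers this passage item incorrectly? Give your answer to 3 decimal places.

0.968

P(θ) = 1 / (1 + exp(−(θ − b)))
Exponent: (-1.6 − 1.8) = -3.4000
1/(1 + e^{3.4000}) = 0.0323
P = 0.0323
P(incorrect) = 1 − 0.0323 = 0.9677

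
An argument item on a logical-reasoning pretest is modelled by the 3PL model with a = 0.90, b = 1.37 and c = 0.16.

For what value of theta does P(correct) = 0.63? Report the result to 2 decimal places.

1.64

P(theta) = c + (1 − c) · 1 / (1 + exp(−a(theta − b)))
Remove guessing floor: (0.63 − 0.16)/(1 − 0.16) = 0.5595
logit = ln(0.5595/0.4405) = 0.2392
theta = b + logit/(a) = 1.37 + 0.2392/0.9000 = 1.6358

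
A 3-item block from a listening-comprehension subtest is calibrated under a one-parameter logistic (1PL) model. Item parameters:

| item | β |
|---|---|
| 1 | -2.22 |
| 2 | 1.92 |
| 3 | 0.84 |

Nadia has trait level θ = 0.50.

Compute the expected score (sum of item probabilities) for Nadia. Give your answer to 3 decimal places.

1.549

P(θ) = 1 / (1 + exp(−(θ − β)))
P_1 = 1/(1+e^{-2.7200}) = 0.9382
P_2 = 1/(1+e^{1.4200}) = 0.1947
P_3 = 1/(1+e^{0.3400}) = 0.4158
E[score] = 0.9382 + 0.1947 + 0.4158 = 1.5487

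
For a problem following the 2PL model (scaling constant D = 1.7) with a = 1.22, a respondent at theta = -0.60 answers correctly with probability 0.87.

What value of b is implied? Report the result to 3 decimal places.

P(theta) = 1 / (1 + exp(−D·a(theta − b)))
logit(0.87) = ln(0.87/0.13) = 1.9010
b = theta − logit/(1.7·a) = -0.60 − 1.9010/2.0740 = -1.5166

-1.517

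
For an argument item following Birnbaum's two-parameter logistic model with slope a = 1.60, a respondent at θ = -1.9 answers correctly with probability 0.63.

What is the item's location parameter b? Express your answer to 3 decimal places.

P(θ) = 1 / (1 + exp(−a(θ − b)))
logit(0.63) = ln(0.63/0.37) = 0.5322
b = θ − logit/(a) = -1.9 − 0.5322/1.6000 = -2.2326

-2.233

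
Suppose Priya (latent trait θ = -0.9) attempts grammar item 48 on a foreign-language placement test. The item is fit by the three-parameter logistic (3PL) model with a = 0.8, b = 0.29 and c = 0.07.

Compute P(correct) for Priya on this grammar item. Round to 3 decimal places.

P(θ) = c + (1 − c) · 1 / (1 + exp(−a(θ − b)))
Exponent: 0.8 × (-0.9 − 0.29) = -0.9520
1/(1 + e^{0.9520}) = 0.2785
P = 0.07 + 0.93 × 0.2785 = 0.3290

0.329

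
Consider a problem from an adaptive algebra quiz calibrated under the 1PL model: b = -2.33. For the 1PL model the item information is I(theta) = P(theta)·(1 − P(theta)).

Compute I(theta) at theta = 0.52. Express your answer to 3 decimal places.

P = 1/(1+e^{-2.8500}) = 0.9453
P(1−P) = 0.9453 × 0.0547 = 0.0517
I = P(1−P) = 0.05169

0.052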